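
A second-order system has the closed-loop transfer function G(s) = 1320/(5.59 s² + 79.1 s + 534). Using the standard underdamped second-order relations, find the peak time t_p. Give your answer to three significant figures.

Dividing through by 5.59: denominator becomes s² + 14.15 s + 95.53.
So ω_n = √95.53 = 9.77 rad/s and ζ = 14.15/(2·9.77) = 0.724.
ω_d = 9.77·√(1 − 0.724²) = 6.74 rad/s. t_p = π/ω_d = 0.466 s.

t_p ≈ 0.466 s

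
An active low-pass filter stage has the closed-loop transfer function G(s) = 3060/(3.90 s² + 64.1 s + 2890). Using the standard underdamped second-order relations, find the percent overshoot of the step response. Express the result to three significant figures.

%OS ≈ 37.0%

Dividing through by 3.90: denominator becomes s² + 16.44 s + 741.0.
So ω_n = √741.0 = 27.2 rad/s and ζ = 16.44/(2·27.2) = 0.302.
%OS = 100·exp(−πζ/√(1−ζ²)) = 37.0%.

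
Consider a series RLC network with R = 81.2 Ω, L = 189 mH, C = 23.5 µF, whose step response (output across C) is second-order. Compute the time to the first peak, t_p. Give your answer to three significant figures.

For a series RLC circuit (capacitor voltage as output), ω_n = 1/√(LC) = 1/√(189 mH · 23.5 µF) = 474 rad/s.
ζ = (R/2)·√(C/L) = (81.2/2)·√(23.5 µF/189 mH) = 0.453.
The damped frequency ω_d = ω_n√(1−ζ²) = 423 rad/s. t_p = π/ω_d = 0.00743 s.

t_p ≈ 0.00743 s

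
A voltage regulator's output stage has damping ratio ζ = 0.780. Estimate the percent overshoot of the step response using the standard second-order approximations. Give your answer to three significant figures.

For an underdamped second-order system, %OS = 100·exp(−πζ/√(1−ζ²)).
πζ/√(1−ζ²) = π·0.780/√(1−0.608) = 3.916, so %OS = 100·e^(−3.916) = 1.99%.

%OS ≈ 1.99%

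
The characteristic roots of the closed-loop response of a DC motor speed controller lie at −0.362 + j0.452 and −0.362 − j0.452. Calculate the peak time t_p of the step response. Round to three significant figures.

t_p = π/ω_d with ω_d = 0.452 (the imaginary part), so t_p = 6.95 s.

t_p ≈ 6.95 s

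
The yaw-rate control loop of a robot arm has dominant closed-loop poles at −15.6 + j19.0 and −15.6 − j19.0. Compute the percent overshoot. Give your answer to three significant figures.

|pole| = ω_n = √(15.6² + 19.0²) = 24.6 rad/s; ζ = cos θ = σ/ω_n = 0.635.
%OS = 100·exp(−πζ/√(1−ζ²)) = 7.58%.

%OS ≈ 7.58%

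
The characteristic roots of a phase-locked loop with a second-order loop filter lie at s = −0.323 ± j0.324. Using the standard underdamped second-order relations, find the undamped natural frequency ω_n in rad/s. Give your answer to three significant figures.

The poles are at −σ ± jω_d with σ = 0.323 and ω_d = 0.324, so ω_n = √(σ²+ω_d²) = 0.457 rad/s and ζ = σ/ω_n = 0.706.

ω_n ≈ 0.457 rad/s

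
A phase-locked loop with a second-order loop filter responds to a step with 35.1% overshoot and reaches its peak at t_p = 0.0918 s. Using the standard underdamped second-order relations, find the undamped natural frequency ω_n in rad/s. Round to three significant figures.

The overshoot fixes ζ = −ln(OS)/√(π²+ln²(OS)) = 0.316.
t_p = π/ω_d ⇒ ω_d = 34.2 rad/s; then ω_n = ω_d/√(1−ζ²) = 36.1 rad/s.

ω_n ≈ 36.1 rad/s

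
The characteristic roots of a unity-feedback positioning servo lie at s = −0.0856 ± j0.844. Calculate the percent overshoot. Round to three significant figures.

%OS ≈ 72.7%

The poles are at −σ ± jω_d with σ = 0.0856 and ω_d = 0.844, so ω_n = √(σ²+ω_d²) = 0.848 rad/s and ζ = σ/ω_n = 0.101.
Overshoot: exp(−π·0.101/√(1−0.101²)) = 0.727, i.e. 72.7%.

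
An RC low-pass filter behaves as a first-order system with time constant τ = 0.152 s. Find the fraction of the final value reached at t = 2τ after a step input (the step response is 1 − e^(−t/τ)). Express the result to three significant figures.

y(t)/y_∞ = 1 − e^(−t/τ) = 1 − e^(−2) = 1 − e^(−2.00) = 0.865.

y/y_∞ ≈ 0.865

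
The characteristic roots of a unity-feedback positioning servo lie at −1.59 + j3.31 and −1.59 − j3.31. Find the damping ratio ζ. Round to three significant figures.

ζ ≈ 0.433

With σ = 1.59, ω_d = 3.31: ω_n = √(σ²+ω_d²) = 3.67 rad/s, ζ = σ/ω_n = 0.433.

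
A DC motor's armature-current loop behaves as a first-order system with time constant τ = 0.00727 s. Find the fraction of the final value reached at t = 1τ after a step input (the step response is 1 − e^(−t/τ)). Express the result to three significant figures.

y/y_∞ ≈ 0.632

y(t)/y_∞ = 1 − e^(−t/τ) = 1 − e^(−1) = 1 − e^(−1.00) = 0.632.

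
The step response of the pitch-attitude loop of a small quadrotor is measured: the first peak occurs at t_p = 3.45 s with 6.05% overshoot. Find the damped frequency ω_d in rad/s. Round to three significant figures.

t_p = π/ω_d, so ω_d = π/3.45 = 0.911 rad/s.

ω_d ≈ 0.911 rad/s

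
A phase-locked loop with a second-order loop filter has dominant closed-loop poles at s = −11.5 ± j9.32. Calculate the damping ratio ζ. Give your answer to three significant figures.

The poles are at −σ ± jω_d with σ = 11.5 and ω_d = 9.32, so ω_n = √(σ²+ω_d²) = 14.8 rad/s and ζ = σ/ω_n = 0.777.

ζ ≈ 0.777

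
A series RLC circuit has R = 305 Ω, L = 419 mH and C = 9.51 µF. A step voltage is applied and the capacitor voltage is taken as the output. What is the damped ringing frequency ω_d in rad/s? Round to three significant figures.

For a series RLC circuit (capacitor voltage as output), ω_n = 1/√(LC) = 1/√(419 mH · 9.51 µF) = 501 rad/s.
ζ = (R/2)·√(C/L) = (305/2)·√(9.51 µF/419 mH) = 0.727.
ω_d = 501·√(1 − 0.727²) = 344 rad/s.

ω_d ≈ 344 rad/s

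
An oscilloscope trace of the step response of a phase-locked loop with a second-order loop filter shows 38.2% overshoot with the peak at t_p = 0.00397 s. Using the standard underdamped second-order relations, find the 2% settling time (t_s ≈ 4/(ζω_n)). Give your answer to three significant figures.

ζ from %OS: ζ = |ln 0.382|/√(π²+ln²0.382) = 0.293.
From t_p = π/ω_d, ω_d = π/0.00397 = 791 rad/s, so ω_n = ω_d/√(1−ζ²) = 828 rad/s.
t_s ≈ 4/(ζω_n) = 4/(0.293·828) = 0.0165 s.

t_s ≈ 0.0165 s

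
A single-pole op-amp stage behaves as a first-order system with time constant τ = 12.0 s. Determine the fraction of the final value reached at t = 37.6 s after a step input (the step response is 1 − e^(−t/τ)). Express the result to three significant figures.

y(t)/y_∞ = 1 − e^(−t/τ) = 1 − e^(−37.6/12.0) = 1 − e^(−3.13) = 0.956.

y/y_∞ ≈ 0.956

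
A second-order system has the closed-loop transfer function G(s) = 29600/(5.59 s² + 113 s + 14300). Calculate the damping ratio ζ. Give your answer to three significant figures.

ζ ≈ 0.200

Dividing through by 5.59: denominator becomes s² + 20.21 s + 2558.
So ω_n = √2558 = 50.6 rad/s and ζ = 20.21/(2·50.6) = 0.200.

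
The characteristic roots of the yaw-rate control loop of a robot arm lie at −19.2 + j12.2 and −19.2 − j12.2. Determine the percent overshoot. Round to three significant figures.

|pole| = ω_n = √(19.2² + 12.2²) = 22.7 rad/s; ζ = cos θ = σ/ω_n = 0.844.
Overshoot: exp(−π·0.844/√(1−0.844²)) = 0.00712, i.e. 0.712%.

%OS ≈ 0.712%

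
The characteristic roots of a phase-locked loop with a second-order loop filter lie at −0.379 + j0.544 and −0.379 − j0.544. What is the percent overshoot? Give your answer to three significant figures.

%OS ≈ 11.2%

The poles are at −σ ± jω_d with σ = 0.379 and ω_d = 0.544, so ω_n = √(σ²+ω_d²) = 0.663 rad/s and ζ = σ/ω_n = 0.572.
%OS = 100·exp(−πζ/√(1−ζ²)) = 11.2%.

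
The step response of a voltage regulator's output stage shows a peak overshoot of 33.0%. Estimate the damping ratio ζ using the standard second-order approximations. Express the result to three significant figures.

ζ ≈ 0.333

Inverting the overshoot relation: ζ = |ln 0.330|/√(π² + ln²0.330) = 0.333.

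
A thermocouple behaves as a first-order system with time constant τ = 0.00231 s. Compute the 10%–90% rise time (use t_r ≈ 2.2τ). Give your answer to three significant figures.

t_r ≈ 0.00508 s

t_r ≈ 2.2τ = 0.00508 s.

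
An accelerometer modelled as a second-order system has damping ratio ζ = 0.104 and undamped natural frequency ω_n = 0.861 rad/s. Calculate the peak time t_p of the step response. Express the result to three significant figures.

t_p ≈ 3.67 s

The damped frequency is ω_d = ω_n√(1−ζ²) = 0.861·√(1−0.0108) = 0.856 rad/s.
Peak time t_p = π/ω_d = π/0.856 = 3.67 s.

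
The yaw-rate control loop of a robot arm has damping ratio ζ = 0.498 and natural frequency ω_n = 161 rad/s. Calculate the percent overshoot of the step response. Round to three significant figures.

For an underdamped second-order system, %OS = 100·exp(−πζ/√(1−ζ²)).
πζ/√(1−ζ²) = π·0.498/√(1−0.248) = 1.804, so %OS = 100·e^(−1.804) = 16.5%.

%OS ≈ 16.5%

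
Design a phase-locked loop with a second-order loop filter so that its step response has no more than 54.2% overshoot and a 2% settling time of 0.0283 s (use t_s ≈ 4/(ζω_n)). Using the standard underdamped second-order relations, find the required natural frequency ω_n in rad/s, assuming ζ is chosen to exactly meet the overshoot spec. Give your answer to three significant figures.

From %OS = 100·exp(−πζ/√(1−ζ²)), invert to get ζ = −ln(OS)/√(π² + ln²(OS)) with OS = 0.542.
−ln 0.542 = 0.6125, so ζ = 0.6125/√(π² + 0.3751) = 0.191.
From t_s ≈ 4/(ζω_n): ω_n = 4/(ζ·t_s) = 4/(0.191·0.0283) = 739 rad/s.

ω_n ≈ 739 rad/s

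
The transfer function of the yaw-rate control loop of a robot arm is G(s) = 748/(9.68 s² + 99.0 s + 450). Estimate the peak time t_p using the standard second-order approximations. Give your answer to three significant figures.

Dividing through by 9.68: denominator becomes s² + 10.23 s + 46.49.
So ω_n = √46.49 = 6.82 rad/s and ζ = 10.23/(2·6.82) = 0.750.
ω_d = 6.82·√(1 − 0.750²) = 4.51 rad/s. t_p = π/ω_d = 0.697 s.

t_p ≈ 0.697 s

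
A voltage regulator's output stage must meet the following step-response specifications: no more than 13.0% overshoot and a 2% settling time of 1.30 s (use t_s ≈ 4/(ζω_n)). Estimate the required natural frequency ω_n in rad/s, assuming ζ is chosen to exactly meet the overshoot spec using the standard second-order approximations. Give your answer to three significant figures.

ζ = −ln(OS)/√(π² + (ln OS)²). With OS = 0.130, ln OS = −2.040 and ζ = 2.040/3.746 = 0.545.
From t_s ≈ 4/(ζω_n): ω_n = 4/(ζ·t_s) = 4/(0.545·1.30) = 5.65 rad/s.

ω_n ≈ 5.65 rad/s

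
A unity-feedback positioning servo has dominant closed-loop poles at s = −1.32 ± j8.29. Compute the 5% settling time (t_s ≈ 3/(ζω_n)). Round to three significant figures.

For poles at −σ ± jω_d, ζω_n = σ = 1.32, so t_s ≈ 3/σ = 2.27 s.

t_s ≈ 2.27 s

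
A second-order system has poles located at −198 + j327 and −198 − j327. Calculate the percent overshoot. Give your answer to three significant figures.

|pole| = ω_n = √(198² + 327²) = 382 rad/s; ζ = cos θ = σ/ω_n = 0.518.
%OS = 100·exp(−πζ/√(1−ζ²)) = 14.9%.

%OS ≈ 14.9%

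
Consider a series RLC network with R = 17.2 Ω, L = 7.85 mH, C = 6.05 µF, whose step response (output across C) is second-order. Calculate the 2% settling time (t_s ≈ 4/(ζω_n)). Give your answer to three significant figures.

t_s ≈ 0.00365 s

For a series RLC circuit (capacitor voltage as output), ω_n = 1/√(LC) = 1/√(7.85 mH · 6.05 µF) = 4590 rad/s.
ζ = (R/2)·√(C/L) = (17.2/2)·√(6.05 µF/7.85 mH) = 0.239.
t_s ≈ 4/(ζω_n) = 0.00365 s.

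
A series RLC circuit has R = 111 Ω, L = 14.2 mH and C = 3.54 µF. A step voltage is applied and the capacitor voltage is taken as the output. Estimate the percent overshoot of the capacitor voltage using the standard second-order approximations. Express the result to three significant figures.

%OS ≈ 0.330%

For a series RLC circuit (capacitor voltage as output), ω_n = 1/√(LC) = 1/√(14.2 mH · 3.54 µF) = 4460 rad/s.
ζ = (R/2)·√(C/L) = (111/2)·√(3.54 µF/14.2 mH) = 0.876.
%OS = 100 e^{−πζ/√(1−ζ²)} with ζ = 0.876 gives 0.330%.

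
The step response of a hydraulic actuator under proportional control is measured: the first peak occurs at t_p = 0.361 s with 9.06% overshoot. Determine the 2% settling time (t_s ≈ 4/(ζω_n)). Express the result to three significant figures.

t_s ≈ 0.601 s

From the overshoot, ζ = −ln(OS)/√(π²+ln²(OS)) = 0.607.
t_p = π/ω_d ⇒ ω_d = 8.70 rad/s; then ω_n = ω_d/√(1−ζ²) = 11.0 rad/s.
t_s ≈ 4/(ζω_n) = 4/(0.607·11.0) = 0.601 s.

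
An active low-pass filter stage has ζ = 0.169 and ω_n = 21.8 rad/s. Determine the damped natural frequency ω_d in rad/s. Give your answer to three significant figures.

ω_d = ω_n√(1−ζ²) = 21.8·√0.971 = 21.5 rad/s.

ω_d ≈ 21.5 rad/s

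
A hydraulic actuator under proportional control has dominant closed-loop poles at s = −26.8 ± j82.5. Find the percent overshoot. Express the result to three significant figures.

The poles are at −σ ± jω_d with σ = 26.8 and ω_d = 82.5, so ω_n = √(σ²+ω_d²) = 86.7 rad/s and ζ = σ/ω_n = 0.309.
%OS = 100·exp(−πζ/√(1−ζ²)) = 36.0%.

%OS ≈ 36.0%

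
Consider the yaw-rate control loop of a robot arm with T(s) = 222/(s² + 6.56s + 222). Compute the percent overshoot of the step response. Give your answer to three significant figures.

%OS ≈ 49.2%

Comparing the denominator to s² + 2ζω_n s + ω_n²: ω_n = √222 = 14.9 rad/s, and 2ζω_n = 6.56 so ζ = 6.56/(2·14.9) = 0.220.
Overshoot: exp(−π·0.220/√(1−0.220²)) = 0.492, i.e. 49.2%.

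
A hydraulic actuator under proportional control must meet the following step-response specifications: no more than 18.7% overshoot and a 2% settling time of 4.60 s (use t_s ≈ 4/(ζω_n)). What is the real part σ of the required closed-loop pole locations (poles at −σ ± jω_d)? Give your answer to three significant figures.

σ ≈ 0.870

The settling-time spec alone fixes σ = ζω_n = 4/t_s = 4/4.60 = 0.870.
(Overshoot then fixes ζ = 0.471 and hence ω_d = σ·√(1−ζ²)/ζ = 1.63 rad/s.)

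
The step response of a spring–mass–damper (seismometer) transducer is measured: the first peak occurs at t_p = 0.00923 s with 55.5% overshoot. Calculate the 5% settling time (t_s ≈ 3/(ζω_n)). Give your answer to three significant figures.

t_s ≈ 0.0470 s

The overshoot fixes ζ = −ln(OS)/√(π²+ln²(OS)) = 0.184.
t_p = π/ω_d ⇒ ω_d = 340 rad/s; then ω_n = ω_d/√(1−ζ²) = 346 rad/s.
t_s ≈ 3/(ζω_n) = 3/(0.184·346) = 0.0470 s.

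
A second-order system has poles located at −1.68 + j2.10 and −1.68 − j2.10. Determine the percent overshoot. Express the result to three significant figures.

|pole| = ω_n = √(1.68² + 2.10²) = 2.69 rad/s; ζ = cos θ = σ/ω_n = 0.625.
%OS = 100 e^{−πζ/√(1−ζ²)} with ζ = 0.625 gives 8.10%.

%OS ≈ 8.10%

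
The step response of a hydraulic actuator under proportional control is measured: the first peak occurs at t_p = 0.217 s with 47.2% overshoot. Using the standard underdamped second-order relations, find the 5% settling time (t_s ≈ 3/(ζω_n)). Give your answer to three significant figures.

From the overshoot, ζ = −ln(OS)/√(π²+ln²(OS)) = 0.232.
From t_p = π/ω_d, ω_d = π/0.217 = 14.5 rad/s, so ω_n = ω_d/√(1−ζ²) = 14.9 rad/s.
t_s ≈ 3/(ζω_n) = 3/(0.232·14.9) = 0.867 s.

t_s ≈ 0.867 s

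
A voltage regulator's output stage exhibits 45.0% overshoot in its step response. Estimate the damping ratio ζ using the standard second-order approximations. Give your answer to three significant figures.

ζ ≈ 0.246

Inverting the overshoot relation: ζ = |ln 0.450|/√(π² + ln²0.450) = 0.246.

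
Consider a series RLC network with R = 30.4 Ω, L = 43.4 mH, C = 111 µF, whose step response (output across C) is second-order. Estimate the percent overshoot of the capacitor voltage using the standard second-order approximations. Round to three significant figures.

For a series RLC circuit (capacitor voltage as output), ω_n = 1/√(LC) = 1/√(43.4 mH · 111 µF) = 456 rad/s.
ζ = (R/2)·√(C/L) = (30.4/2)·√(111 µF/43.4 mH) = 0.769.
%OS = 100 e^{−πζ/√(1−ζ²)} with ζ = 0.769 gives 2.29%.

%OS ≈ 2.29%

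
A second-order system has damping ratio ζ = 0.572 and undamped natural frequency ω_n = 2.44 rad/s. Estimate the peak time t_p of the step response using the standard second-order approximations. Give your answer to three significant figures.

The damped frequency is ω_d = ω_n√(1−ζ²) = 2.44·√(1−0.327) = 2.00 rad/s.
Peak time t_p = π/ω_d = π/2.00 = 1.57 s.

t_p ≈ 1.57 s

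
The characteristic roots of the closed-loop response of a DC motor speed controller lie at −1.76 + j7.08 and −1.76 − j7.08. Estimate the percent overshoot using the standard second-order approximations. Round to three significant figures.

With σ = 1.76, ω_d = 7.08: ω_n = √(σ²+ω_d²) = 7.30 rad/s, ζ = σ/ω_n = 0.241.
Overshoot: exp(−π·0.241/√(1−0.241²)) = 0.458, i.e. 45.8%.

%OS ≈ 45.8%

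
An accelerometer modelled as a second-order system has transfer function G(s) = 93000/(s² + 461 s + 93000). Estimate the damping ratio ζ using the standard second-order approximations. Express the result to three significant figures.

ζ ≈ 0.756

ω_n = √93000 = 305 rad/s; ζ = 461/(2·305) = 0.756.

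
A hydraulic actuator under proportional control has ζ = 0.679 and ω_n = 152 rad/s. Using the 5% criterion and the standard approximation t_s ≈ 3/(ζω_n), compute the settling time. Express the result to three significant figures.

t_s ≈ 0.0291 s

t_s ≈ 3/(ζω_n) = 3/(0.679 × 152) = 0.0291 s.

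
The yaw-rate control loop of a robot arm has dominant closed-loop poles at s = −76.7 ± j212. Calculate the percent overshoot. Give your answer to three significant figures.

With σ = 76.7, ω_d = 212: ω_n = √(σ²+ω_d²) = 225 rad/s, ζ = σ/ω_n = 0.340.
%OS = 100·exp(−πζ/√(1−ζ²)) = 32.1%.

%OS ≈ 32.1%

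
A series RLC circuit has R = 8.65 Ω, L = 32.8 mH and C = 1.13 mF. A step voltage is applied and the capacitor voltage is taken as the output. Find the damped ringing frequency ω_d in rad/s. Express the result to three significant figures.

ω_d ≈ 97.9 rad/s

For a series RLC circuit (capacitor voltage as output), ω_n = 1/√(LC) = 1/√(32.8 mH · 1.13 mF) = 164 rad/s.
ζ = (R/2)·√(C/L) = (8.65/2)·√(1.13 mF/32.8 mH) = 0.803.
ω_d = 164·√(1 − 0.803²) = 97.9 rad/s.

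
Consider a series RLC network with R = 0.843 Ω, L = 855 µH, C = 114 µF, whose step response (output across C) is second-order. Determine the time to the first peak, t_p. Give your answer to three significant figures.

t_p ≈ 0.000993 s

For a series RLC circuit (capacitor voltage as output), ω_n = 1/√(LC) = 1/√(855 µH · 114 µF) = 3200 rad/s.
ζ = (R/2)·√(C/L) = (0.843/2)·√(114 µF/855 µH) = 0.154.
ω_d = ω_n√(1−ζ²) = 3160 rad/s. t_p = π/ω_d = 0.000993 s.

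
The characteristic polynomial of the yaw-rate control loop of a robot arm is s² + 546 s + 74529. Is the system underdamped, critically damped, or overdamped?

a² − 4b = 546² − 4·74529 = 0 (repeated real root); the system is critically damped.

critically damped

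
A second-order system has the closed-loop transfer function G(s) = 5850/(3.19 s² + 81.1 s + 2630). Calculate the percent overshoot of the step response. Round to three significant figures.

%OS ≈ 21.2%

Dividing through by 3.19: denominator becomes s² + 25.42 s + 824.5.
So ω_n = √824.5 = 28.7 rad/s and ζ = 25.42/(2·28.7) = 0.443.
Overshoot: exp(−π·0.443/√(1−0.443²)) = 0.212, i.e. 21.2%.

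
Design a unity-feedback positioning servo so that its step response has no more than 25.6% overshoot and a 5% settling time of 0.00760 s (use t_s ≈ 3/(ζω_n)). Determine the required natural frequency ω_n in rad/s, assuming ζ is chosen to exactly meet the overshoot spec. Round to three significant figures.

Inverting the overshoot relation: ζ = |ln 0.256|/√(π² + ln²0.256) = 0.398.
From t_s ≈ 3/(ζω_n): ω_n = 3/(ζ·t_s) = 3/(0.398·0.00760) = 992 rad/s.

ω_n ≈ 992 rad/s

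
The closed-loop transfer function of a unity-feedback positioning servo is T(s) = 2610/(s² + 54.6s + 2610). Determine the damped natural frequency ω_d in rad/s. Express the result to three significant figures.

Comparing the denominator to s² + 2ζω_n s + ω_n²: ω_n = √2610 = 51.1 rad/s, and 2ζω_n = 54.6 so ζ = 54.6/(2·51.1) = 0.534.
ω_d = ω_n√(1−ζ²) = 43.2 rad/s.

ω_d ≈ 43.2 rad/s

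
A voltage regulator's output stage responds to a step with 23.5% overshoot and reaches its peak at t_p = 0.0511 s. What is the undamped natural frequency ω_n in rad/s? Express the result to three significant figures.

ω_n ≈ 67.7 rad/s

The overshoot fixes ζ = −ln(OS)/√(π²+ln²(OS)) = 0.419.
From t_p = π/ω_d, ω_d = π/0.0511 = 61.5 rad/s, so ω_n = ω_d/√(1−ζ²) = 67.7 rad/s.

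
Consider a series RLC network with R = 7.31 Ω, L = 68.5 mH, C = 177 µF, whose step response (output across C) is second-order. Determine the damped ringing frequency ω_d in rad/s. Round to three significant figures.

ω_d ≈ 282 rad/s

For a series RLC circuit (capacitor voltage as output), ω_n = 1/√(LC) = 1/√(68.5 mH · 177 µF) = 287 rad/s.
ζ = (R/2)·√(C/L) = (7.31/2)·√(177 µF/68.5 mH) = 0.186.
ω_d = 287·√(1 − 0.186²) = 282 rad/s.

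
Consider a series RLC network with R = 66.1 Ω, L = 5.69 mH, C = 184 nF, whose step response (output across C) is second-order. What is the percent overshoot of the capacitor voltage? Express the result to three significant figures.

%OS ≈ 54.8%

For a series RLC circuit (capacitor voltage as output), ω_n = 1/√(LC) = 1/√(5.69 mH · 184 nF) = 30900 rad/s.
ζ = (R/2)·√(C/L) = (66.1/2)·√(184 nF/5.69 mH) = 0.188.
%OS = 100·exp(−πζ/√(1−ζ²)) = 54.8%.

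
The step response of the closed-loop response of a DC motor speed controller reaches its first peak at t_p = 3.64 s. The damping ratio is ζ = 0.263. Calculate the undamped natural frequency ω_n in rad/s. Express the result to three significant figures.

ω_n ≈ 0.895 rad/s

Peak time t_p = π/ω_d, so ω_d = π/t_p = π/3.64 = 0.863 rad/s.
ω_n = ω_d/√(1−ζ²) = 0.863/√0.931 = 0.895 rad/s.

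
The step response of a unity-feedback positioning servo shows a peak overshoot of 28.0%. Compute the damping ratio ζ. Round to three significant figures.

From %OS = 100·exp(−πζ/√(1−ζ²)), invert to get ζ = −ln(OS)/√(π² + ln²(OS)) with OS = 0.280.
−ln 0.280 = 1.273, so ζ = 1.273/√(π² + 1.620) = 0.376.

ζ ≈ 0.376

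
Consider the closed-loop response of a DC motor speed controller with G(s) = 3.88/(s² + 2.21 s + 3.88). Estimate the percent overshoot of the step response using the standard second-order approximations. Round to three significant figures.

Comparing the denominator to s² + 2ζω_n s + ω_n²: ω_n = √3.88 = 1.97 rad/s, and 2ζω_n = 2.21 so ζ = 2.21/(2·1.97) = 0.561.
%OS = 100·exp(−πζ/√(1−ζ²)) = 11.9%.

%OS ≈ 11.9%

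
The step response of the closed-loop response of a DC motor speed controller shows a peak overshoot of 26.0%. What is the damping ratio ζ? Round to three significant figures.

ζ ≈ 0.394

From %OS = 100·exp(−πζ/√(1−ζ²)), invert to get ζ = −ln(OS)/√(π² + ln²(OS)) with OS = 0.260.
−ln 0.260 = 1.347, so ζ = 1.347/√(π² + 1.815) = 0.394.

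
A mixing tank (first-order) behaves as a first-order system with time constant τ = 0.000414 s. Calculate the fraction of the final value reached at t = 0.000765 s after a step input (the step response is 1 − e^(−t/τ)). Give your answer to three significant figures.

y(t)/y_∞ = 1 − e^(−t/τ) = 1 − e^(−0.000765/0.000414) = 1 − e^(−1.85) = 0.842.

y/y_∞ ≈ 0.842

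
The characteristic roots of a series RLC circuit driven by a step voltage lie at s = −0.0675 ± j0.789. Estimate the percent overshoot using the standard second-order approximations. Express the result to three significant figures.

The poles are at −σ ± jω_d with σ = 0.0675 and ω_d = 0.789, so ω_n = √(σ²+ω_d²) = 0.792 rad/s and ζ = σ/ω_n = 0.0852.
%OS = 100 e^{−πζ/√(1−ζ²)} with ζ = 0.0852 gives 76.4%.

%OS ≈ 76.4%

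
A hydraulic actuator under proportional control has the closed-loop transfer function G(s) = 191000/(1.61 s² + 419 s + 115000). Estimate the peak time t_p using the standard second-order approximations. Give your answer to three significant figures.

t_p ≈ 0.0135 s

Dividing through by 1.61: denominator becomes s² + 260.2 s + 71430.
So ω_n = √71430 = 267 rad/s and ζ = 260.2/(2·267) = 0.487.
ω_d = 267·√(1 − 0.487²) = 233 rad/s. t_p = π/ω_d = 0.0135 s.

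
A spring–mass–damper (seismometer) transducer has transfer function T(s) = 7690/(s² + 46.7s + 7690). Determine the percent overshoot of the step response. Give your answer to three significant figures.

Matching coefficients with s² + 2ζω_n s + ω_n² gives ω_n² = 7690 ⇒ ω_n = 87.7 rad/s, and ζ = 46.7/(2ω_n) = 0.266.
Overshoot: exp(−π·0.266/√(1−0.266²)) = 0.420, i.e. 42.0%.

%OS ≈ 42.0%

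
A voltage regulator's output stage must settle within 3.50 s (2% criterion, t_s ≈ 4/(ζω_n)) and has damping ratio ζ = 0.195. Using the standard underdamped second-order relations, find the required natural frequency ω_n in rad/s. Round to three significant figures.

Rearranging t_s ≈ 4/(ζω_n) gives ω_n = 4/(ζ·t_s) = 4/(0.195 × 3.50) = 5.86 rad/s.

ω_n ≈ 5.86 rad/s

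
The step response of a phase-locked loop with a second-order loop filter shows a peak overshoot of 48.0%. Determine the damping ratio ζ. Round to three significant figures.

ζ ≈ 0.228

From %OS = 100·exp(−πζ/√(1−ζ²)), invert to get ζ = −ln(OS)/√(π² + ln²(OS)) with OS = 0.480.
−ln 0.480 = 0.7340, so ζ = 0.7340/√(π² + 0.5387) = 0.228.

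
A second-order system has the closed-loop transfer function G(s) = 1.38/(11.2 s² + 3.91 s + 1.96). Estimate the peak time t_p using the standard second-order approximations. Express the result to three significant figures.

t_p ≈ 8.26 s

Dividing through by 11.2: denominator becomes s² + 0.3491 s + 0.1750.
So ω_n = √0.1750 = 0.418 rad/s and ζ = 0.3491/(2·0.418) = 0.417.
ω_d = 0.418·√(1 − 0.417²) = 0.380 rad/s. t_p = π/ω_d = 8.26 s.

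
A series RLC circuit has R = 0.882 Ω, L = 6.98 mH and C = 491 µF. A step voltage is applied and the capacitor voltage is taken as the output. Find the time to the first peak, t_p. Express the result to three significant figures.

For a series RLC circuit (capacitor voltage as output), ω_n = 1/√(LC) = 1/√(6.98 mH · 491 µF) = 540 rad/s.
ζ = (R/2)·√(C/L) = (0.882/2)·√(491 µF/6.98 mH) = 0.117.
ω_d = 540·√(1 − 0.117²) = 536 rad/s. t_p = π/ω_d = 0.00586 s.

t_p ≈ 0.00586 s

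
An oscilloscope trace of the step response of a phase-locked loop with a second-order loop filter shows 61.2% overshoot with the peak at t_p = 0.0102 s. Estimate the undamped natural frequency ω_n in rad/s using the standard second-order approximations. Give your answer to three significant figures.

ω_n ≈ 312 rad/s

From the overshoot, ζ = −ln(OS)/√(π²+ln²(OS)) = 0.154.
From t_p = π/ω_d, ω_d = π/0.0102 = 308 rad/s, so ω_n = ω_d/√(1−ζ²) = 312 rad/s.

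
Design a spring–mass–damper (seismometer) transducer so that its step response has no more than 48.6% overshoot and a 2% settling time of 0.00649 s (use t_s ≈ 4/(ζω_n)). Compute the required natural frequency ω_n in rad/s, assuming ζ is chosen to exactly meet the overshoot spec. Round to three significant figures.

ω_n ≈ 2750 rad/s

From %OS = 100·exp(−πζ/√(1−ζ²)), invert to get ζ = −ln(OS)/√(π² + ln²(OS)) with OS = 0.486.
−ln 0.486 = 0.7215, so ζ = 0.7215/√(π² + 0.5206) = 0.224.
Then ω_n = 4/(ζ t_s) = 4/(0.224 × 0.00649) = 2750 rad/s.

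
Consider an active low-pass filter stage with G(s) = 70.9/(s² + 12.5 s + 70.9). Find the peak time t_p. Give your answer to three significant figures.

ω_n = √70.9 = 8.42 rad/s; ζ = 12.5/(2·8.42) = 0.742.
ω_d = 8.42·√(1 − 0.742²) = 5.64 rad/s. Then t_p = π/ω_d = 0.557 s.

t_p ≈ 0.557 s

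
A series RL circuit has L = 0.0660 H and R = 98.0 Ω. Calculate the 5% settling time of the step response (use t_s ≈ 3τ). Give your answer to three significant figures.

t_s ≈ 0.00202 s

τ = L/R = 0.0660/98.0 = 0.000673 s.
t_s ≈ 3τ = 0.00202 s.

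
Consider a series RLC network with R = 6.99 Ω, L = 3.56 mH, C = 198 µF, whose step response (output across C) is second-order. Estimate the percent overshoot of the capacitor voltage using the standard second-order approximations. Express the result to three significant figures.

For a series RLC circuit (capacitor voltage as output), ω_n = 1/√(LC) = 1/√(3.56 mH · 198 µF) = 1190 rad/s.
ζ = (R/2)·√(C/L) = (6.99/2)·√(198 µF/3.56 mH) = 0.824.
%OS = 100·exp(−πζ/√(1−ζ²)) = 1.03%.

%OS ≈ 1.03%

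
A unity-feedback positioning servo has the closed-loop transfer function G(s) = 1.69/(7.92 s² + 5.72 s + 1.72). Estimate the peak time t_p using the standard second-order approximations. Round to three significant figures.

Dividing through by 7.92: denominator becomes s² + 0.7222 s + 0.2172.
So ω_n = √0.2172 = 0.466 rad/s and ζ = 0.7222/(2·0.466) = 0.775.
ω_d = 0.466·√(1 − 0.775²) = 0.295 rad/s. t_p = π/ω_d = 10.7 s.

t_p ≈ 10.7 s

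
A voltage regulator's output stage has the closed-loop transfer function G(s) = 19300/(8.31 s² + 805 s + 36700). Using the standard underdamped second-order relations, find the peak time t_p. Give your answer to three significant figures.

Dividing through by 8.31: denominator becomes s² + 96.87 s + 4416.
So ω_n = √4416 = 66.5 rad/s and ζ = 96.87/(2·66.5) = 0.729.
The damped frequency ω_d = ω_n√(1−ζ²) = 45.5 rad/s. t_p = π/ω_d = 0.0690 s.

t_p ≈ 0.0690 s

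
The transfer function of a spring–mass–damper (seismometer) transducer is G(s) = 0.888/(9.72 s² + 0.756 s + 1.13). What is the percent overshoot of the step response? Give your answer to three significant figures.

%OS ≈ 69.7%

Dividing through by 9.72: denominator becomes s² + 0.07778 s + 0.1163.
So ω_n = √0.1163 = 0.341 rad/s and ζ = 0.07778/(2·0.341) = 0.114.
%OS = 100 e^{−πζ/√(1−ζ²)} with ζ = 0.114 gives 69.7%.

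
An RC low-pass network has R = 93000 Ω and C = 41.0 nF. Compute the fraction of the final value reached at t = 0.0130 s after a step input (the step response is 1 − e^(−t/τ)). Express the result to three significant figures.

τ = RC = 93000 × 41.0 nF = 0.00381 s.
y(t)/y_∞ = 1 − e^(−t/τ) = 1 − e^(−0.0130/0.00381) = 1 − e^(−3.41) = 0.967.

y/y_∞ ≈ 0.967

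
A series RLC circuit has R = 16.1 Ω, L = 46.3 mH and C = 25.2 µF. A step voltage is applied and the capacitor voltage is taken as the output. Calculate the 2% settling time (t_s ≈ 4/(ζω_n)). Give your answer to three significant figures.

t_s ≈ 0.0230 s

For a series RLC circuit (capacitor voltage as output), ω_n = 1/√(LC) = 1/√(46.3 mH · 25.2 µF) = 926 rad/s.
ζ = (R/2)·√(C/L) = (16.1/2)·√(25.2 µF/46.3 mH) = 0.188.
t_s ≈ 4/(ζω_n) = 0.0230 s.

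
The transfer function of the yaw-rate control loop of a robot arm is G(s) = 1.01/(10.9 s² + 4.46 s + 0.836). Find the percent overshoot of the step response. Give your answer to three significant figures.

Dividing through by 10.9: denominator becomes s² + 0.4092 s + 0.07670.
So ω_n = √0.07670 = 0.277 rad/s and ζ = 0.4092/(2·0.277) = 0.739.
%OS = 100·exp(−πζ/√(1−ζ²)) = 3.20%.

%OS ≈ 3.20%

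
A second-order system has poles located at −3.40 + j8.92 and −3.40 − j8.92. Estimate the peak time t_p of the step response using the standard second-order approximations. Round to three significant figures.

t_p ≈ 0.352 s

t_p = π/ω_d with ω_d = 8.92 (the imaginary part), so t_p = 0.352 s.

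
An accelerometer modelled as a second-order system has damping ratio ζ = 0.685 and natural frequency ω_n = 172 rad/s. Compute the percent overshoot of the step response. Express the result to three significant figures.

%OS ≈ 5.21%

For an underdamped second-order system, %OS = 100·exp(−πζ/√(1−ζ²)).
πζ/√(1−ζ²) = π·0.685/√(1−0.469) = 2.954, so %OS = 100·e^(−2.954) = 5.21%.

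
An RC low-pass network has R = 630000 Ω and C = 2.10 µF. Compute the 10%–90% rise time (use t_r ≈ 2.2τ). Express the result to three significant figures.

t_r ≈ 2.91 s

τ = RC = 630000 × 2.10 µF = 1.32 s.
t_r ≈ 2.2τ = 2.91 s.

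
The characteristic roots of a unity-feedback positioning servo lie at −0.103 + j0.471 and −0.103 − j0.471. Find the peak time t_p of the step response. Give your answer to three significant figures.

t_p ≈ 6.67 s

t_p = π/ω_d with ω_d = 0.471 (the imaginary part), so t_p = 6.67 s.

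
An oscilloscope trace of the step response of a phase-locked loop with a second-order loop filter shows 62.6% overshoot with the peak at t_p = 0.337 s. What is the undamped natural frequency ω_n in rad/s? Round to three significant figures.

ζ from %OS: ζ = |ln 0.626|/√(π²+ln²0.626) = 0.147.
t_p = π/ω_d ⇒ ω_d = 9.32 rad/s; then ω_n = ω_d/√(1−ζ²) = 9.43 rad/s.

ω_n ≈ 9.43 rad/s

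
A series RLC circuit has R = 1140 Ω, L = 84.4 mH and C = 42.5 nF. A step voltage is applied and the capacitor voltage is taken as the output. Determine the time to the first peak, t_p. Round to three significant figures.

t_p ≈ 0.000206 s

For a series RLC circuit (capacitor voltage as output), ω_n = 1/√(LC) = 1/√(84.4 mH · 42.5 nF) = 16700 rad/s.
ζ = (R/2)·√(C/L) = (1140/2)·√(42.5 nF/84.4 mH) = 0.404.
The damped frequency ω_d = ω_n√(1−ζ²) = 15300 rad/s. t_p = π/ω_d = 0.000206 s.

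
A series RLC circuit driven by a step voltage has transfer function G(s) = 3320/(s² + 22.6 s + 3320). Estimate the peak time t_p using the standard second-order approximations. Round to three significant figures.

ω_n = √3320 = 57.6 rad/s; ζ = 22.6/(2·57.6) = 0.196.
ω_d = ω_n√(1−ζ²) = 56.5 rad/s. Then t_p = π/ω_d = 0.0556 s.

t_p ≈ 0.0556 s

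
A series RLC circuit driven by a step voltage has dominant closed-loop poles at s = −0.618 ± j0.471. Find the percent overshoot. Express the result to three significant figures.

With σ = 0.618, ω_d = 0.471: ω_n = √(σ²+ω_d²) = 0.777 rad/s, ζ = σ/ω_n = 0.795.
%OS = 100·exp(−πζ/√(1−ζ²)) = 1.62%.

%OS ≈ 1.62%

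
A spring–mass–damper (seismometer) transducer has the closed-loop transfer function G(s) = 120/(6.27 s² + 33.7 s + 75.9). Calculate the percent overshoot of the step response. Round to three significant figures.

Dividing through by 6.27: denominator becomes s² + 5.375 s + 12.11.
So ω_n = √12.11 = 3.48 rad/s and ζ = 5.375/(2·3.48) = 0.772.
%OS = 100 e^{−πζ/√(1−ζ²)} with ζ = 0.772 gives 2.19%.

%OS ≈ 2.19%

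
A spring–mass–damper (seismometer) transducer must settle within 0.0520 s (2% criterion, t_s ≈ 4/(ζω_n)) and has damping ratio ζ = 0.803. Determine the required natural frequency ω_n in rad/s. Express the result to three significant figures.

ω_n ≈ 95.8 rad/s

Rearranging t_s ≈ 4/(ζω_n) gives ω_n = 4/(ζ·t_s) = 4/(0.803 × 0.0520) = 95.8 rad/s.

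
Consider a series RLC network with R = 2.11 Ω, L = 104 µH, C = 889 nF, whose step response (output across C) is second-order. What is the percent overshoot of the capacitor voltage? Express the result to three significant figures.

For a series RLC circuit (capacitor voltage as output), ω_n = 1/√(LC) = 1/√(104 µH · 889 nF) = 104000 rad/s.
ζ = (R/2)·√(C/L) = (2.11/2)·√(889 nF/104 µH) = 0.0975.
Overshoot: exp(−π·0.0975/√(1−0.0975²)) = 0.735, i.e. 73.5%.

%OS ≈ 73.5%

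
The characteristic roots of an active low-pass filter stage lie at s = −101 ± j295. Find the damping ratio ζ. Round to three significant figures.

ζ ≈ 0.324

With σ = 101, ω_d = 295: ω_n = √(σ²+ω_d²) = 312 rad/s, ζ = σ/ω_n = 0.324.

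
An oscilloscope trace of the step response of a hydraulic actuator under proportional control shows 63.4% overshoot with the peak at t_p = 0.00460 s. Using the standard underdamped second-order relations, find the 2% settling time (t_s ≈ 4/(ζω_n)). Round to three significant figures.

t_s ≈ 0.0404 s

The overshoot fixes ζ = −ln(OS)/√(π²+ln²(OS)) = 0.144.
t_p = π/ω_d ⇒ ω_d = 683 rad/s; then ω_n = ω_d/√(1−ζ²) = 690 rad/s.
t_s ≈ 4/(ζω_n) = 4/(0.144·690) = 0.0404 s.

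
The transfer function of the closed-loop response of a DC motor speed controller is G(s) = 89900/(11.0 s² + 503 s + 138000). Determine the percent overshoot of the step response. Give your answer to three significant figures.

Dividing through by 11.0: denominator becomes s² + 45.73 s + 12550.
So ω_n = √12550 = 112 rad/s and ζ = 45.73/(2·112) = 0.204.
%OS = 100·exp(−πζ/√(1−ζ²)) = 51.9%.

%OS ≈ 51.9%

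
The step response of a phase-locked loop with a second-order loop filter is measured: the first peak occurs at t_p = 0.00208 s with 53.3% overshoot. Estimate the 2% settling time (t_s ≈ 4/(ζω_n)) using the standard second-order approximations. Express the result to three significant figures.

From the overshoot, ζ = −ln(OS)/√(π²+ln²(OS)) = 0.196.
t_p = π/ω_d ⇒ ω_d = 1510 rad/s; then ω_n = ω_d/√(1−ζ²) = 1540 rad/s.
t_s ≈ 4/(ζω_n) = 4/(0.196·1540) = 0.0132 s.

t_s ≈ 0.0132 s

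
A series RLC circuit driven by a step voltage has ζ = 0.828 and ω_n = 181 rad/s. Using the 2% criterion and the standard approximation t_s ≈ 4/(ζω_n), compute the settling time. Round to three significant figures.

t_s ≈ 4/(ζω_n) = 4/(0.828 × 181) = 0.0267 s.

t_s ≈ 0.0267 s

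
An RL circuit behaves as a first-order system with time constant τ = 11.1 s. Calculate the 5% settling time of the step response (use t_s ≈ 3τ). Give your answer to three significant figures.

t_s ≈ 33.3 s

t_s ≈ 3τ = 33.3 s.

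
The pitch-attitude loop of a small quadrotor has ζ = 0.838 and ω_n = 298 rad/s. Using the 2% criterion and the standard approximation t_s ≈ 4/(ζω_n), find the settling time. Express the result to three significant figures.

t_s ≈ 0.0160 s

t_s ≈ 4/(ζω_n) = 4/(0.838 × 298) = 0.0160 s.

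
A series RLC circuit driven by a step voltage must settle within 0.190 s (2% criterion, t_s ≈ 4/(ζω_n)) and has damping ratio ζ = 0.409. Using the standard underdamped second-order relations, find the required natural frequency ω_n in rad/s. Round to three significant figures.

ω_n ≈ 51.5 rad/s

Rearranging t_s ≈ 4/(ζω_n) gives ω_n = 4/(ζ·t_s) = 4/(0.409 × 0.190) = 51.5 rad/s.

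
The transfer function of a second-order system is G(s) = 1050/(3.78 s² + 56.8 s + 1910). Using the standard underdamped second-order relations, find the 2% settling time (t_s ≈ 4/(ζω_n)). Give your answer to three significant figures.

t_s ≈ 0.532 s

Dividing through by 3.78: denominator becomes s² + 15.03 s + 505.3.
So ω_n = √505.3 = 22.5 rad/s and ζ = 15.03/(2·22.5) = 0.334.
t_s ≈ 4/(ζω_n) = 0.532 s.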